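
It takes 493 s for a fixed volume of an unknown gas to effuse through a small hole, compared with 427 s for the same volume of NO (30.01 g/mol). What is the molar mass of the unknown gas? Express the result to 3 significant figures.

Since effusion rate ∝ 1/√M, t_X/t_NO = √(M_X/M_NO).
493/427 = 1.155 = √(M_X/30.01)
M_X = 30.01 × 1.155² = 30.01 × 1.333 = 40.0 g/mol

40.0 g/mol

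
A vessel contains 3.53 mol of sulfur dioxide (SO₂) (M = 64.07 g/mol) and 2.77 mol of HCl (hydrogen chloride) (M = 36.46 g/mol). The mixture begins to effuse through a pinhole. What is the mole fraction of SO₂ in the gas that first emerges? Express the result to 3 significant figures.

Effusion rate of each component ∝ n_i/√M_i (partial pressure × 1/√M).
x_SO₂(eff) = (n_SO₂/√M_SO₂) / (n_SO₂/√M_SO₂ + n_HCl/√M_HCl)
= (3.53/√64.07) / (3.53/√64.07 + 2.77/√36.46) = 0.4410/(0.4410 + 0.4587) = 0.490.

0.490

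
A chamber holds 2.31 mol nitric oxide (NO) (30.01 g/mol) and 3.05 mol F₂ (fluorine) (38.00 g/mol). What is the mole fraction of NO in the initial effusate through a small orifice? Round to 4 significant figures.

Effusion rate of each component ∝ n_i/√M_i (partial pressure × 1/√M).
So x_NO in the escaping gas = (n_NO/√M_NO) / Σ(n_i/√M_i)
= (2.31/√30.01) / (2.31/√30.01 + 3.05/√38.00) = 0.4217/(0.4217 + 0.4948) = 0.4601.

0.4601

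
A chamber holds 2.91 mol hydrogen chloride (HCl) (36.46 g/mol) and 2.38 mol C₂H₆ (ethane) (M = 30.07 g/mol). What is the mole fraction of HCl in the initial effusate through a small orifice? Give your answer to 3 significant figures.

0.526

The effusion rate of species i is ∝ p_i/√M_i ∝ n_i/√M_i.
Mole fraction of HCl in the effusate = (n_HCl/√M_HCl) / (n_HCl/√M_HCl + n_C₂H₆/√M_C₂H₆)
= (2.91/√36.46) / (2.91/√36.46 + 2.38/√30.07) = 0.4819/(0.4819 + 0.4340) = 0.526.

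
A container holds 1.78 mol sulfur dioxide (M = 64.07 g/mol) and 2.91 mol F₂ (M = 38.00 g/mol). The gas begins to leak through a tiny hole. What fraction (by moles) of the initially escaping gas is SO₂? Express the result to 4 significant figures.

0.3202

Rate_i ∝ x_i/√M_i (Graham's law weighted by mole fraction), so the effusate composition follows n_i/√M_i.
x_SO₂(eff) = (n_SO₂/√M_SO₂) / (n_SO₂/√M_SO₂ + n_F₂/√M_F₂)
= (1.78/√64.07) / (1.78/√64.07 + 2.91/√38.00) = 0.2224/(0.2224 + 0.4721) = 0.3202.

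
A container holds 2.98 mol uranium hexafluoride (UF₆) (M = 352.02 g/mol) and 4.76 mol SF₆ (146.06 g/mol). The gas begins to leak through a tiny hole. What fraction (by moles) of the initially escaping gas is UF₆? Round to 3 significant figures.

0.287

Effusion rate of each component ∝ n_i/√M_i (partial pressure × 1/√M).
x_UF₆(eff) = (n_UF₆/√M_UF₆) / (n_UF₆/√M_UF₆ + n_SF₆/√M_SF₆)
= (2.98/√352.02) / (2.98/√352.02 + 4.76/√146.06) = 0.1588/(0.1588 + 0.3939) = 0.287.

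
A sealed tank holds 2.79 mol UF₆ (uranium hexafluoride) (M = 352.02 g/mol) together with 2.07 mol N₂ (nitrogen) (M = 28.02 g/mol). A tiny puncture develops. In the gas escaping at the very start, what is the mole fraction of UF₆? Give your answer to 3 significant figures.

0.276

The effusion rate of species i is ∝ p_i/√M_i ∝ n_i/√M_i.
x_UF₆(eff) = (n_UF₆/√M_UF₆) / (n_UF₆/√M_UF₆ + n_N₂/√M_N₂)
= (2.79/√352.02) / (2.79/√352.02 + 2.07/√28.02) = 0.1487/(0.1487 + 0.3911) = 0.276.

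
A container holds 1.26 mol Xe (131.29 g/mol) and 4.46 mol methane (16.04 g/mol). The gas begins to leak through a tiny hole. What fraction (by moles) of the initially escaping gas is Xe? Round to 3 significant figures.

Rate_i ∝ x_i/√M_i (Graham's law weighted by mole fraction), so the effusate composition follows n_i/√M_i.
Mole fraction of Xe in the effusate = (n_Xe/√M_Xe) / (n_Xe/√M_Xe + n_CH₄/√M_CH₄)
= (1.26/√131.29) / (1.26/√131.29 + 4.46/√16.04) = 0.1100/(0.1100 + 1.114) = 0.0899.

0.0899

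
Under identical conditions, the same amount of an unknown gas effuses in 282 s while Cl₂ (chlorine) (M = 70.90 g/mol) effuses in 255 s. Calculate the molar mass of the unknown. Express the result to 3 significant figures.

86.7 g/mol

By Graham's law, t_X/t_Cl₂ = √(M_X/M_Cl₂).
282/255 = 1.106 = √(M_X/70.90)
M_X = 70.90 × 1.106² = 70.90 × 1.223 = 86.7 g/mol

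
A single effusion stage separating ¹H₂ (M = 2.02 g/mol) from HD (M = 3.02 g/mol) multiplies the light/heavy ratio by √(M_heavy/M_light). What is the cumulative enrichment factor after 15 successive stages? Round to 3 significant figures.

20.4

After 15 stages the ratio has grown by (√(3.02/2.02))^15 = (3.02/2.02)^(15/2).
= 1.49505^(15/2) = 20.4.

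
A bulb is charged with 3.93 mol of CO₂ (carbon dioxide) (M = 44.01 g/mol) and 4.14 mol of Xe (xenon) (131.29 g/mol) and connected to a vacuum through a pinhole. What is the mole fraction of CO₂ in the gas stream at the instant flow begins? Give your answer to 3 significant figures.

0.621

Effusion rate of each component ∝ n_i/√M_i (partial pressure × 1/√M).
x_CO₂(eff) = (n_CO₂/√M_CO₂) / (n_CO₂/√M_CO₂ + n_Xe/√M_Xe)
= (3.93/√44.01) / (3.93/√44.01 + 4.14/√131.29) = 0.5924/(0.5924 + 0.3613) = 0.621.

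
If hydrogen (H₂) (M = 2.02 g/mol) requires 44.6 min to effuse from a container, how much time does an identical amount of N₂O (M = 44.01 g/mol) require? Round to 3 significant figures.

By Graham's law, t_N₂O/t_H₂ = √(M_N₂O/M_H₂) = √(44.01/2.02) = √21.79 = 4.668.
So the time for N₂O is 44.6 × 4.668 = 208 min.

208 min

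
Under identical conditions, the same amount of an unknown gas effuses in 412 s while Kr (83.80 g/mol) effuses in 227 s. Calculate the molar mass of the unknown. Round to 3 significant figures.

Graham's law gives t_X/t_Kr = √(M_X/M_Kr).
412/227 = 1.815 = √(M_X/83.80)
M_X = 83.80 × 1.815² = 83.80 × 3.294 = 276 g/mol

276 g/mol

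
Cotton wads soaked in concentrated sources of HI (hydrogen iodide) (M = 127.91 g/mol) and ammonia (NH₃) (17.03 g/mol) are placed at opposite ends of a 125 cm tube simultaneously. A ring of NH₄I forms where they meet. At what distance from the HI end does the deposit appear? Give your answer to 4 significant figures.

The fronts meet when d_HI + d_NH₃ = L with d_HI/d_NH₃ = √(M_NH₃/M_HI) (Graham's law). Here √(M_NH₃/M_HI) = √(17.03/127.91) = 0.3649.
With d_HI + d_NH₃ = 125 cm, d_NH₃ = 125/(1 + 0.3649) = 91.58 cm.
d_HI = 125 − 91.58 = 33.42 cm.

33.42 cm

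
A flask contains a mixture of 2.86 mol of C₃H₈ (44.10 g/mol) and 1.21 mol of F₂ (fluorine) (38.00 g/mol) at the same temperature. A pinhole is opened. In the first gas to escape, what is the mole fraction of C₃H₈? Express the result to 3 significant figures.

0.687

Rate_i ∝ x_i/√M_i (Graham's law weighted by mole fraction), so the effusate composition follows n_i/√M_i.
Mole fraction of C₃H₈ in the effusate = (n_C₃H₈/√M_C₃H₈) / (n_C₃H₈/√M_C₃H₈ + n_F₂/√M_F₂)
= (2.86/√44.10) / (2.86/√44.10 + 1.21/√38.00) = 0.4307/(0.4307 + 0.1963) = 0.687.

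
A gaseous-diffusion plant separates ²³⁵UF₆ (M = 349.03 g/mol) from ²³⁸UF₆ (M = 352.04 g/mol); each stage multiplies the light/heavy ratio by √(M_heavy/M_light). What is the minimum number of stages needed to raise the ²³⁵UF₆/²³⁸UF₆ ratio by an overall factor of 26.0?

759

With α = √(352.04/349.03) per stage, ln α = ½ ln(1.00862) = 0.004293.
Need α^N ≥ 26.0 ⇒ N ≥ ln(26.0) / ln α = 3.258 / 0.004293 = 758.85.
Rounding up, N = 759 stages.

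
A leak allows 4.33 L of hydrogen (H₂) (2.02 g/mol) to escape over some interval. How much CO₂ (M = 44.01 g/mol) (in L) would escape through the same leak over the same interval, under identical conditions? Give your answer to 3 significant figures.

0.928 L

From Graham's law, rate_CO₂/rate_H₂ = √(M_H₂/M_CO₂) = √(2.02/44.01) = √0.04590 = 0.2142.
So the volume for CO₂ is 4.33 × 0.2142 = 0.928 L.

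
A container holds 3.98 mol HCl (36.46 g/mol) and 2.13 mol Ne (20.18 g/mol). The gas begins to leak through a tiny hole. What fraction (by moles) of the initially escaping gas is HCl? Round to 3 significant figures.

Rate_i ∝ x_i/√M_i (Graham's law weighted by mole fraction), so the effusate composition follows n_i/√M_i.
Mole fraction of HCl in the effusate = (n_HCl/√M_HCl) / (n_HCl/√M_HCl + n_Ne/√M_Ne)
= (3.98/√36.46) / (3.98/√36.46 + 2.13/√20.18) = 0.6591/(0.6591 + 0.4742) = 0.582.

0.582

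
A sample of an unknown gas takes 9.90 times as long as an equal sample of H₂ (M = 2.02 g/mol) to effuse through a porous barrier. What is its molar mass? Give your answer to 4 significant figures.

198.0 g/mol

Graham's law gives t_X/t_H₂ = √(M_X/M_H₂).
9.90 = √(M_X/2.02)
M_X = 2.02 × 9.90² = 2.02 × 98.01 = 198.0 g/mol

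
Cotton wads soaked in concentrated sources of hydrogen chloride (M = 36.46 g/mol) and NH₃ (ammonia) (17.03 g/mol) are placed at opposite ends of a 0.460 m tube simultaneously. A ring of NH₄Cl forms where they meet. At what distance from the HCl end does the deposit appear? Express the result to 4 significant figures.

In equal time, each gas travels a distance ∝ its rate ∝ 1/√M, so d_HCl/d_NH₃ = √(M_NH₃/M_HCl) = √(17.03/36.46) = 0.6834.
With d_HCl + d_NH₃ = 0.460 m, d_NH₃ = 0.460/(1 + 0.6834) = 0.2733 m.
d_HCl = 0.460 − 0.2733 = 0.1867 m.

0.1867 m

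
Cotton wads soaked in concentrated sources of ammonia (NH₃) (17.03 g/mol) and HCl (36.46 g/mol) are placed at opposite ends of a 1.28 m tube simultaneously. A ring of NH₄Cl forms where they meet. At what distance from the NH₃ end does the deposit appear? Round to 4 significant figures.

Graham's law gives d_NH₃/d_HCl = rate_NH₃/rate_HCl = √(M_HCl/M_NH₃) = √(36.46/17.03) = 1.463.
With d_NH₃ + d_HCl = 1.28 m, d_HCl = 1.28/(1 + 1.463) = 0.5197 m.
d_NH₃ = 1.28 − 0.5197 = 0.7603 m.

0.7603 m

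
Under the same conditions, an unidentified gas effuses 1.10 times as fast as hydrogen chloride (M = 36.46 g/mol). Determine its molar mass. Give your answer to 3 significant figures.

30.1 g/mol

Graham's law gives rate_X/rate_HCl = √(M_HCl/M_X).
1.10 = √(36.46/M_X)
M_X = 36.46 / 1.10² = 36.46 / 1.210 = 30.1 g/mol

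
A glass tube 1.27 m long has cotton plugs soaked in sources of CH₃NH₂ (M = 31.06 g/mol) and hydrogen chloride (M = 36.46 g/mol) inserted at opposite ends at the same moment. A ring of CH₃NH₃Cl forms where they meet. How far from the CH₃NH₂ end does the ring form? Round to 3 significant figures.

0.660 m

The fronts meet when d_CH₃NH₂ + d_HCl = L with d_CH₃NH₂/d_HCl = √(M_HCl/M_CH₃NH₂) (Graham's law). Here √(M_HCl/M_CH₃NH₂) = √(36.46/31.06) = 1.083.
With d_CH₃NH₂ + d_HCl = 1.27 m, d_HCl = 1.27/(1 + 1.083) = 0.6096 m.
d_CH₃NH₂ = 1.27 − 0.6096 = 0.660 m.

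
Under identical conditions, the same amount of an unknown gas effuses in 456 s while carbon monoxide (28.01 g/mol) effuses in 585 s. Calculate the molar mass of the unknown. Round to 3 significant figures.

17.0 g/mol

Since effusion rate ∝ 1/√M, t_X/t_CO = √(M_X/M_CO).
456/585 = 0.7795 = √(M_X/28.01)
M_X = 28.01 × 0.7795² = 28.01 × 0.6076 = 17.0 g/mol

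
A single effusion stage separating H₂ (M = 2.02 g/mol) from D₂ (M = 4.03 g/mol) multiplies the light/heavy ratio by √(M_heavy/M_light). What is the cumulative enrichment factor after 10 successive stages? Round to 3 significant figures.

Overall factor = α^10 with α = √(4.03/2.02), i.e. (4.03/2.02)^(10/2).
= 1.99505^5 = 31.6.

31.6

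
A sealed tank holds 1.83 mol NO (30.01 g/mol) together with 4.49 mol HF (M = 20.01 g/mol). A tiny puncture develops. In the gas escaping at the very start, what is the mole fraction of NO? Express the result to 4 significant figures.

0.2497

Rate_i ∝ x_i/√M_i (Graham's law weighted by mole fraction), so the effusate composition follows n_i/√M_i.
So x_NO in the escaping gas = (n_NO/√M_NO) / Σ(n_i/√M_i)
= (1.83/√30.01) / (1.83/√30.01 + 4.49/√20.01) = 0.3341/(0.3341 + 1.004) = 0.2497.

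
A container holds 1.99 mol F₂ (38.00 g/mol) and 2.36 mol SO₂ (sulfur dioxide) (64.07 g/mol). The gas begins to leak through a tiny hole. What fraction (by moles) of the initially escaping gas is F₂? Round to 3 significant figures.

Rate_i ∝ x_i/√M_i (Graham's law weighted by mole fraction), so the effusate composition follows n_i/√M_i.
So x_F₂ in the escaping gas = (n_F₂/√M_F₂) / Σ(n_i/√M_i)
= (1.99/√38.00) / (1.99/√38.00 + 2.36/√64.07) = 0.3228/(0.3228 + 0.2948) = 0.523.

0.523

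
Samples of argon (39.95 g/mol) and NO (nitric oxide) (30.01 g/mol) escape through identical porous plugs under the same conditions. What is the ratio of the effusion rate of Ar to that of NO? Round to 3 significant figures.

0.867

Since effusion rate ∝ 1/√M, rate_Ar/rate_NO = √(M_NO/M_Ar) = √(30.01/39.95) = √0.7512 = 0.867.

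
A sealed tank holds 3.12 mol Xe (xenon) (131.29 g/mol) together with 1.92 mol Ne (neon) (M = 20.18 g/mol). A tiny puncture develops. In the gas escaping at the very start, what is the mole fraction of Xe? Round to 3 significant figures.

0.389

The effusion rate of species i is ∝ p_i/√M_i ∝ n_i/√M_i.
So x_Xe in the escaping gas = (n_Xe/√M_Xe) / Σ(n_i/√M_i)
= (3.12/√131.29) / (3.12/√131.29 + 1.92/√20.18) = 0.2723/(0.2723 + 0.4274) = 0.389.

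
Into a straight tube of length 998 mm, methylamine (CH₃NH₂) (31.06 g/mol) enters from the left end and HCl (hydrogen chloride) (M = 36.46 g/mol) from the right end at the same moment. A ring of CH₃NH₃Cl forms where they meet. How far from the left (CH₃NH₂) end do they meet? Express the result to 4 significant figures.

519.0 mm

In equal time, each gas travels a distance ∝ its rate ∝ 1/√M, so d_CH₃NH₂/d_HCl = √(M_HCl/M_CH₃NH₂) = √(36.46/31.06) = 1.083.
With d_CH₃NH₂ + d_HCl = 998 mm, d_HCl = 998/(1 + 1.083) = 479.0 mm.
d_CH₃NH₂ = 998 − 479.0 = 519.0 mm.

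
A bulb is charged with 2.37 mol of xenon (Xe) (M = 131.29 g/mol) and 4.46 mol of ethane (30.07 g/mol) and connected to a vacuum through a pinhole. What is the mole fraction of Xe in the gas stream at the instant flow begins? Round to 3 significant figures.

0.203

Each component's effusion rate ∝ (its partial pressure)·(1/√M) ∝ n_i/√M_i.
Mole fraction of Xe in the effusate = (n_Xe/√M_Xe) / (n_Xe/√M_Xe + n_C₂H₆/√M_C₂H₆)
= (2.37/√131.29) / (2.37/√131.29 + 4.46/√30.07) = 0.2068/(0.2068 + 0.8133) = 0.203.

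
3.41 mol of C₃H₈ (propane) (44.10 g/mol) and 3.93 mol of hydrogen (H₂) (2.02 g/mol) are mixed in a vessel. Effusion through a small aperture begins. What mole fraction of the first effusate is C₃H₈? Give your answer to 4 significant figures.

Each component's effusion rate ∝ (its partial pressure)·(1/√M) ∝ n_i/√M_i.
So x_C₃H₈ in the escaping gas = (n_C₃H₈/√M_C₃H₈) / Σ(n_i/√M_i)
= (3.41/√44.10) / (3.41/√44.10 + 3.93/√2.02) = 0.5135/(0.5135 + 2.765) = 0.1566.

0.1566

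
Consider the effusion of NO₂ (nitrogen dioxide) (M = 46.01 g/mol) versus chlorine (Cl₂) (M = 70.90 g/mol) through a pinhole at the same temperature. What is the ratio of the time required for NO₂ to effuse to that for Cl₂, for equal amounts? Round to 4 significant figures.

0.8056

Using Graham's law: t_NO₂/t_Cl₂ = √(M_NO₂/M_Cl₂) = √(46.01/70.90) = √0.6489 = 0.8056.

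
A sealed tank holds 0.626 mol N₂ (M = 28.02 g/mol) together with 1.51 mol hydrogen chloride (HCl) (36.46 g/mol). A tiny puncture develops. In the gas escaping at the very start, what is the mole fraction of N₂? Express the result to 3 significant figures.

0.321

The effusion rate of species i is ∝ p_i/√M_i ∝ n_i/√M_i.
So x_N₂ in the escaping gas = (n_N₂/√M_N₂) / Σ(n_i/√M_i)
= (0.626/√28.02) / (0.626/√28.02 + 1.51/√36.46) = 0.1183/(0.1183 + 0.2501) = 0.321.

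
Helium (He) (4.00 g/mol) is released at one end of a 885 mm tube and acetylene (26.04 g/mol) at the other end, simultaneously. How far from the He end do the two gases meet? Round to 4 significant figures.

Graham's law gives d_He/d_C₂H₂ = rate_He/rate_C₂H₂ = √(M_C₂H₂/M_He) = √(26.04/4.00) = 2.551.
With d_He + d_C₂H₂ = 885 mm, d_C₂H₂ = 885/(1 + 2.551) = 249.2 mm.
d_He = 885 − 249.2 = 635.8 mm.

635.8 mm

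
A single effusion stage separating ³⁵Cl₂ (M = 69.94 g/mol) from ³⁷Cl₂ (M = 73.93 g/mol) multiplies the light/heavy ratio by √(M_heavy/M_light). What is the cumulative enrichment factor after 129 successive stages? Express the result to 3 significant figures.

35.8

After 129 stages the ratio has grown by (√(73.93/69.94))^129 = (73.93/69.94)^(129/2).
= 1.05705^(129/2) = 35.8.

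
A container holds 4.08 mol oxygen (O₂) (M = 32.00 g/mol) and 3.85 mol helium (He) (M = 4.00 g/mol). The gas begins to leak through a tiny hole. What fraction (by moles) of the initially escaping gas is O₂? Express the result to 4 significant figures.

0.2726

Each component's effusion rate ∝ (its partial pressure)·(1/√M) ∝ n_i/√M_i.
So x_O₂ in the escaping gas = (n_O₂/√M_O₂) / Σ(n_i/√M_i)
= (4.08/√32.00) / (4.08/√32.00 + 3.85/√4.00) = 0.7212/(0.7212 + 1.925) = 0.2726.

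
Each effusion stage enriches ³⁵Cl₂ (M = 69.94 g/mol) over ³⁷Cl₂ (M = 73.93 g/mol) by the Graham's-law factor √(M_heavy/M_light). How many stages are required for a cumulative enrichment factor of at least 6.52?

Single-stage factor α = √(73.93/69.94), so ln α = ½ ln(1.05705) = 0.02774.
Need α^N ≥ 6.52 ⇒ N ≥ ln(6.52) / ln α = 1.875 / 0.02774 = 67.59.
Minimum whole number of stages: N = 68.

68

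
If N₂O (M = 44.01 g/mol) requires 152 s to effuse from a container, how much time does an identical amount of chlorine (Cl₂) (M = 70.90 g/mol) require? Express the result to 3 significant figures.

193 s

By Graham's law, t_Cl₂/t_N₂O = √(M_Cl₂/M_N₂O) = √(70.90/44.01) = √1.611 = 1.269.
So the time for Cl₂ is 152 × 1.269 = 193 s.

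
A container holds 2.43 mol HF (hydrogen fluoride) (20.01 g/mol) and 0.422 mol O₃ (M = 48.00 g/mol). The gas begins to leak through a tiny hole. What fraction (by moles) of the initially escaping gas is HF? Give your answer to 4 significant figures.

0.8992

Each component's effusion rate ∝ (its partial pressure)·(1/√M) ∝ n_i/√M_i.
x_HF(eff) = (n_HF/√M_HF) / (n_HF/√M_HF + n_O₃/√M_O₃)
= (2.43/√20.01) / (2.43/√20.01 + 0.422/√48.00) = 0.5432/(0.5432 + 0.06091) = 0.8992.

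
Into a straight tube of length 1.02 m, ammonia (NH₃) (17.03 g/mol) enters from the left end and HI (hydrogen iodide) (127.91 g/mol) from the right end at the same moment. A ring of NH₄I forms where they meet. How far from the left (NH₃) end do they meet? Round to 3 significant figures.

Distances travelled in equal time are proportional to diffusion rates, so d_NH₃/d_HI = √(M_HI/M_NH₃) = √(127.91/17.03) = 2.741.
With d_NH₃ + d_HI = 1.02 m, d_HI = 1.02/(1 + 2.741) = 0.2727 m.
d_NH₃ = 1.02 − 0.2727 = 0.747 m.

0.747 m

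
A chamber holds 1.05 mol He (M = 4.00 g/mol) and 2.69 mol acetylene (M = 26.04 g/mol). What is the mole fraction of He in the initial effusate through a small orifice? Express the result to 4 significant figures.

Each component's effusion rate ∝ (its partial pressure)·(1/√M) ∝ n_i/√M_i.
x_He(eff) = (n_He/√M_He) / (n_He/√M_He + n_C₂H₂/√M_C₂H₂)
= (1.05/√4.00) / (1.05/√4.00 + 2.69/√26.04) = 0.5250/(0.5250 + 0.5271) = 0.4990.

0.4990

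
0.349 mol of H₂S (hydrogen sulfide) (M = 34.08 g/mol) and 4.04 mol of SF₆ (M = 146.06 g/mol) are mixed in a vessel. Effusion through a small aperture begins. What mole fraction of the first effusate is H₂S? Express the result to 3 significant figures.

0.152

Each component's effusion rate ∝ (its partial pressure)·(1/√M) ∝ n_i/√M_i.
Mole fraction of H₂S in the effusate = (n_H₂S/√M_H₂S) / (n_H₂S/√M_H₂S + n_SF₆/√M_SF₆)
= (0.349/√34.08) / (0.349/√34.08 + 4.04/√146.06) = 0.05978/(0.05978 + 0.3343) = 0.152.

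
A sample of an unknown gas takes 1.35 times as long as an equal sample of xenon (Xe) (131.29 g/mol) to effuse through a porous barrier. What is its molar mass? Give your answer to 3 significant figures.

By Graham's law, t_X/t_Xe = √(M_X/M_Xe).
1.35 = √(M_X/131.29)
M_X = 131.29 × 1.35² = 131.29 × 1.823 = 239 g/mol

239 g/mol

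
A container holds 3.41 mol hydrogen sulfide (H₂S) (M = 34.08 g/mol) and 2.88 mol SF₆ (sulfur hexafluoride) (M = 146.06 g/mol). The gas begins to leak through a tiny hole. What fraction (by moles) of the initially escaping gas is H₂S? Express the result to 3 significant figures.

0.710

Rate_i ∝ x_i/√M_i (Graham's law weighted by mole fraction), so the effusate composition follows n_i/√M_i.
So x_H₂S in the escaping gas = (n_H₂S/√M_H₂S) / Σ(n_i/√M_i)
= (3.41/√34.08) / (3.41/√34.08 + 2.88/√146.06) = 0.5841/(0.5841 + 0.2383) = 0.710.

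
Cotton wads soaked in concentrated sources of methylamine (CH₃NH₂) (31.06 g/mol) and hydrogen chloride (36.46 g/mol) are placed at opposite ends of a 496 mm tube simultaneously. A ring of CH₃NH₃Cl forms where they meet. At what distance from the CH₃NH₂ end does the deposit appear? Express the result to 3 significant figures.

In equal time, each gas travels a distance ∝ its rate ∝ 1/√M, so d_CH₃NH₂/d_HCl = √(M_HCl/M_CH₃NH₂) = √(36.46/31.06) = 1.083.
With d_CH₃NH₂ + d_HCl = 496 mm, d_HCl = 496/(1 + 1.083) = 238.1 mm.
d_CH₃NH₂ = 496 − 238.1 = 258 mm.

258 mm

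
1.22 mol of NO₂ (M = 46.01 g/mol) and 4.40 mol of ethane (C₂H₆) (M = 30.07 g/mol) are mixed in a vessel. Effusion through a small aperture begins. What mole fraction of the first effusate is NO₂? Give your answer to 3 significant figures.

Effusion rate of each component ∝ n_i/√M_i (partial pressure × 1/√M).
x_NO₂(eff) = (n_NO₂/√M_NO₂) / (n_NO₂/√M_NO₂ + n_C₂H₆/√M_C₂H₆)
= (1.22/√46.01) / (1.22/√46.01 + 4.40/√30.07) = 0.1799/(0.1799 + 0.8024) = 0.183.

0.183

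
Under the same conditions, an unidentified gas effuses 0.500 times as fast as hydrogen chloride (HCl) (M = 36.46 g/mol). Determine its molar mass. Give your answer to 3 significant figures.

146 g/mol

By Graham's law, rate_X/rate_HCl = √(M_HCl/M_X).
0.500 = √(36.46/M_X)
M_X = 36.46 / 0.500² = 36.46 / 0.2500 = 146 g/mol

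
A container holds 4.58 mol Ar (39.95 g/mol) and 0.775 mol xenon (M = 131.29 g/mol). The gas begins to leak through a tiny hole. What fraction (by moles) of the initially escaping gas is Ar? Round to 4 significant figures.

0.9146

Rate_i ∝ x_i/√M_i (Graham's law weighted by mole fraction), so the effusate composition follows n_i/√M_i.
So x_Ar in the escaping gas = (n_Ar/√M_Ar) / Σ(n_i/√M_i)
= (4.58/√39.95) / (4.58/√39.95 + 0.775/√131.29) = 0.7246/(0.7246 + 0.06764) = 0.9146.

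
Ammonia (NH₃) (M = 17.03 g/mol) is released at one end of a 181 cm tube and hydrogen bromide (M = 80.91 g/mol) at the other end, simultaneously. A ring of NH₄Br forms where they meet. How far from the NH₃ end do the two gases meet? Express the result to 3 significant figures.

Distances travelled in equal time are proportional to diffusion rates, so d_NH₃/d_HBr = √(M_HBr/M_NH₃) = √(80.91/17.03) = 2.180.
With d_NH₃ + d_HBr = 181 cm, d_HBr = 181/(1 + 2.180) = 56.92 cm.
d_NH₃ = 181 − 56.92 = 124 cm.

124 cm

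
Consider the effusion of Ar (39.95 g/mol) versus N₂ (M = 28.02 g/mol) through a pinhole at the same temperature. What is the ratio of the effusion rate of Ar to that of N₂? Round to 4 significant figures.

Since effusion rate ∝ 1/√M, rate_Ar/rate_N₂ = √(M_N₂/M_Ar) = √(28.02/39.95) = √0.7014 = 0.8375.

0.8375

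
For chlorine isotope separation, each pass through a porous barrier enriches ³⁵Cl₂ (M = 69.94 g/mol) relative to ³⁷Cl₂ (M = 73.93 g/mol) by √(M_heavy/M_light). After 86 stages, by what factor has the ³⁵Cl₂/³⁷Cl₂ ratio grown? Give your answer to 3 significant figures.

10.9

Overall factor = α^86 with α = √(73.93/69.94), i.e. (73.93/69.94)^(86/2).
= 1.05705^43 = 10.9.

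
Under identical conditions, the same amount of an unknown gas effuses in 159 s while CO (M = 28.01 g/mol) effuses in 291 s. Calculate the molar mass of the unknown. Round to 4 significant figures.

From Graham's law, t_X/t_CO = √(M_X/M_CO).
159/291 = 0.5464 = √(M_X/28.01)
M_X = 28.01 × 0.5464² = 28.01 × 0.2985 = 8.362 g/mol

8.362 g/mol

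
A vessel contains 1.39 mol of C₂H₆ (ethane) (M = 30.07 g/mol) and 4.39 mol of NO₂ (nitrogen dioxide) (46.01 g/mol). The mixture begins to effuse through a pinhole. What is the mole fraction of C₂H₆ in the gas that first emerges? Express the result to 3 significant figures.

Rate_i ∝ x_i/√M_i (Graham's law weighted by mole fraction), so the effusate composition follows n_i/√M_i.
So x_C₂H₆ in the escaping gas = (n_C₂H₆/√M_C₂H₆) / Σ(n_i/√M_i)
= (1.39/√30.07) / (1.39/√30.07 + 4.39/√46.01) = 0.2535/(0.2535 + 0.6472) = 0.281.

0.281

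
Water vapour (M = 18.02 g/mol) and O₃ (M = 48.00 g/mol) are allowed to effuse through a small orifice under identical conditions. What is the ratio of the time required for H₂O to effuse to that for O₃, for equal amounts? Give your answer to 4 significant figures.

Since effusion rate ∝ 1/√M, t_H₂O/t_O₃ = √(M_H₂O/M_O₃) = √(18.02/48.00) = √0.3754 = 0.6127.

0.6127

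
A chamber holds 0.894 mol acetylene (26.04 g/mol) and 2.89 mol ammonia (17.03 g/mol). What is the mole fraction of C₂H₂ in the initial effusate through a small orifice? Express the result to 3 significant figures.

The effusion rate of species i is ∝ p_i/√M_i ∝ n_i/√M_i.
So x_C₂H₂ in the escaping gas = (n_C₂H₂/√M_C₂H₂) / Σ(n_i/√M_i)
= (0.894/√26.04) / (0.894/√26.04 + 2.89/√17.03) = 0.1752/(0.1752 + 0.7003) = 0.200.

0.200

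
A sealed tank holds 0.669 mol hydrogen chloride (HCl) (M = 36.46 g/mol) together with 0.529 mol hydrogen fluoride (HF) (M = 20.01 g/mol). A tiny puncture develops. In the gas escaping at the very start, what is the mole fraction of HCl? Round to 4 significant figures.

Effusion rate of each component ∝ n_i/√M_i (partial pressure × 1/√M).
x_HCl(eff) = (n_HCl/√M_HCl) / (n_HCl/√M_HCl + n_HF/√M_HF)
= (0.669/√36.46) / (0.669/√36.46 + 0.529/√20.01) = 0.1108/(0.1108 + 0.1183) = 0.4837.

0.4837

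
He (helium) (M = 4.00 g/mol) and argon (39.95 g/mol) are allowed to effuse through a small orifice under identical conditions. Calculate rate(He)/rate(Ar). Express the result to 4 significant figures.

From Graham's law, rate_He/rate_Ar = √(M_Ar/M_He) = √(39.95/4.00) = √9.988 = 3.160.

3.160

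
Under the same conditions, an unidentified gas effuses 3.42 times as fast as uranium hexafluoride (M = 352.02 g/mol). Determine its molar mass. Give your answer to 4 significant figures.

30.10 g/mol

From Graham's law, rate_X/rate_UF₆ = √(M_UF₆/M_X).
3.42 = √(352.02/M_X)
M_X = 352.02 / 3.42² = 352.02 / 11.70 = 30.10 g/mol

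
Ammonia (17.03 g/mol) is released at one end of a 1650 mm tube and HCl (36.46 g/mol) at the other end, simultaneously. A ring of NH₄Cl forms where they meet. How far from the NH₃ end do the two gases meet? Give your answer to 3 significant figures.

In equal time, each gas travels a distance ∝ its rate ∝ 1/√M, so d_NH₃/d_HCl = √(M_HCl/M_NH₃) = √(36.46/17.03) = 1.463.
With d_NH₃ + d_HCl = 1650 mm, d_HCl = 1650/(1 + 1.463) = 669.9 mm.
d_NH₃ = 1650 − 669.9 = 980 mm.

980 mm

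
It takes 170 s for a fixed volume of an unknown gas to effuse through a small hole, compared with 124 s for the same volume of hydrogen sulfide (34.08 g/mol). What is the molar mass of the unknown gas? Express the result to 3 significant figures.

From Graham's law, t_X/t_H₂S = √(M_X/M_H₂S).
170/124 = 1.371 = √(M_X/34.08)
M_X = 34.08 × 1.371² = 34.08 × 1.880 = 64.1 g/mol

64.1 g/mol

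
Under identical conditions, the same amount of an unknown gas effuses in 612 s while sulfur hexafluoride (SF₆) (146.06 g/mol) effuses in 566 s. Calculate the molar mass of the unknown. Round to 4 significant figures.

By Graham's law, t_X/t_SF₆ = √(M_X/M_SF₆).
612/566 = 1.081 = √(M_X/146.06)
M_X = 146.06 × 1.081² = 146.06 × 1.169 = 170.8 g/mol

170.8 g/mol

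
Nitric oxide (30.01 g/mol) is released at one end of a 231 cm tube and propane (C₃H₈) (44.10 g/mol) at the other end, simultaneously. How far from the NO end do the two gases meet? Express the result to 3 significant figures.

In equal time, each gas travels a distance ∝ its rate ∝ 1/√M, so d_NO/d_C₃H₈ = √(M_C₃H₈/M_NO) = √(44.10/30.01) = 1.212.
With d_NO + d_C₃H₈ = 231 cm, d_C₃H₈ = 231/(1 + 1.212) = 104.4 cm.
d_NO = 231 − 104.4 = 127 cm.

127 cm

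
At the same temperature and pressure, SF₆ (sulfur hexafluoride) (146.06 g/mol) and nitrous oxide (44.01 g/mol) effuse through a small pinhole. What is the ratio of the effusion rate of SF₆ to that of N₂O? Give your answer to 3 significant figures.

0.549

From Graham's law, rate_SF₆/rate_N₂O = √(M_N₂O/M_SF₆) = √(44.01/146.06) = √0.3013 = 0.549.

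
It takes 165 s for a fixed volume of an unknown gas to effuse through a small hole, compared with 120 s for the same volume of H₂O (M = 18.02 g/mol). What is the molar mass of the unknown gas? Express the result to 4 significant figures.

34.07 g/mol

Since effusion rate ∝ 1/√M, t_X/t_H₂O = √(M_X/M_H₂O).
165/120 = 1.375 = √(M_X/18.02)
M_X = 18.02 × 1.375² = 18.02 × 1.891 = 34.07 g/mol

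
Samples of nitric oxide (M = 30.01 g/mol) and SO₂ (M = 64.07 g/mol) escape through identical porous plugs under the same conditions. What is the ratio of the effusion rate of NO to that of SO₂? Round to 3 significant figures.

1.46

Graham's law gives rate_NO/rate_SO₂ = √(M_SO₂/M_NO) = √(64.07/30.01) = √2.135 = 1.46.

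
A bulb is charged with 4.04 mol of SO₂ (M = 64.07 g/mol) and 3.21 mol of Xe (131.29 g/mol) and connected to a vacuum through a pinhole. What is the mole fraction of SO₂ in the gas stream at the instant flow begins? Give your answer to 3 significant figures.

0.643

Effusion rate of each component ∝ n_i/√M_i (partial pressure × 1/√M).
So x_SO₂ in the escaping gas = (n_SO₂/√M_SO₂) / Σ(n_i/√M_i)
= (4.04/√64.07) / (4.04/√64.07 + 3.21/√131.29) = 0.5047/(0.5047 + 0.2801) = 0.643.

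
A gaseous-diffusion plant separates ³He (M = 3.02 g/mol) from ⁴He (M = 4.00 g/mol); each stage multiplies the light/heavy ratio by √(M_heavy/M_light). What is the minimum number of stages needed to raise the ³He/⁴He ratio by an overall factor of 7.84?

With α = √(4.00/3.02) per stage, ln α = ½ ln(1.32450) = 0.1405.
Need α^N ≥ 7.84 ⇒ N ≥ ln(7.84) / ln α = 2.059 / 0.1405 = 14.65.
Minimum whole number of stages: N = 15.

15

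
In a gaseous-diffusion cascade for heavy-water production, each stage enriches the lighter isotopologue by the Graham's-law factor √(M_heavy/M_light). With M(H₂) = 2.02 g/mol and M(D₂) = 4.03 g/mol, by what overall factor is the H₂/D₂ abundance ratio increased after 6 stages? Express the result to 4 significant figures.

7.941

Each stage multiplies the ratio by α = √(4.03/2.02), so after 6 stages the overall factor is α^6 = (4.03/2.02)^(6/2).
= 1.99505^3 = 7.941.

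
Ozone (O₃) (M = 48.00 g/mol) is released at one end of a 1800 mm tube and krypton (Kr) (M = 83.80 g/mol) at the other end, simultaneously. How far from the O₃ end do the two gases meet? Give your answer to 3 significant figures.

1020 mm

In equal time, each gas travels a distance ∝ its rate ∝ 1/√M, so d_O₃/d_Kr = √(M_Kr/M_O₃) = √(83.80/48.00) = 1.321.
With d_O₃ + d_Kr = 1800 mm, d_Kr = 1800/(1 + 1.321) = 775.4 mm.
d_O₃ = 1800 − 775.4 = 1020 mm.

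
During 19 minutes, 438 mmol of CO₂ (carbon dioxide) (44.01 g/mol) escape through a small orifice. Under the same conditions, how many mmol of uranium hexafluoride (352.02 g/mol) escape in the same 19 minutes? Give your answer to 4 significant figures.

154.9 mmol

Since effusion rate ∝ 1/√M, rate_UF₆/rate_CO₂ = √(M_CO₂/M_UF₆) = √(44.01/352.02) = √0.1250 = 0.3536.
So the amount for UF₆ is 438 × 0.3536 = 154.9 mmol.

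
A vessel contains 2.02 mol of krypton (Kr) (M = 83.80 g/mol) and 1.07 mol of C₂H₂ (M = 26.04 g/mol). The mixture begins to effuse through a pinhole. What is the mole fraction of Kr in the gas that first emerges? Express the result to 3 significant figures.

0.513

Effusion rate of each component ∝ n_i/√M_i (partial pressure × 1/√M).
x_Kr(eff) = (n_Kr/√M_Kr) / (n_Kr/√M_Kr + n_C₂H₂/√M_C₂H₂)
= (2.02/√83.80) / (2.02/√83.80 + 1.07/√26.04) = 0.2207/(0.2207 + 0.2097) = 0.513.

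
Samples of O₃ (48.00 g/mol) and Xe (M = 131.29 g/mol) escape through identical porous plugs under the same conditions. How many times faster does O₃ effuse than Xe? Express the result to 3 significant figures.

Using Graham's law: rate_O₃/rate_Xe = √(M_Xe/M_O₃) = √(131.29/48.00) = √2.735 = 1.65.

1.65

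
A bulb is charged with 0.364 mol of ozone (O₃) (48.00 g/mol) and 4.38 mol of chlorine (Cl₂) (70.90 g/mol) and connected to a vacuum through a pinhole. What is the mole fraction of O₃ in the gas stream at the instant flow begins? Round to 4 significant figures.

0.09174

Each component's effusion rate ∝ (its partial pressure)·(1/√M) ∝ n_i/√M_i.
x_O₃(eff) = (n_O₃/√M_O₃) / (n_O₃/√M_O₃ + n_Cl₂/√M_Cl₂)
= (0.364/√48.00) / (0.364/√48.00 + 4.38/√70.90) = 0.05254/(0.05254 + 0.5202) = 0.09174.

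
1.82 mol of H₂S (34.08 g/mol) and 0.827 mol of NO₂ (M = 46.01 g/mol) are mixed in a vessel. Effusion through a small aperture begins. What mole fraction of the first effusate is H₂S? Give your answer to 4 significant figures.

Rate_i ∝ x_i/√M_i (Graham's law weighted by mole fraction), so the effusate composition follows n_i/√M_i.
Mole fraction of H₂S in the effusate = (n_H₂S/√M_H₂S) / (n_H₂S/√M_H₂S + n_NO₂/√M_NO₂)
= (1.82/√34.08) / (1.82/√34.08 + 0.827/√46.01) = 0.3118/(0.3118 + 0.1219) = 0.7189.

0.7189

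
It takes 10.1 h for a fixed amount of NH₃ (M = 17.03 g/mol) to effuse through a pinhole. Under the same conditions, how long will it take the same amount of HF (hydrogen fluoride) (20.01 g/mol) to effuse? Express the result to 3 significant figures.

By Graham's law, t_HF/t_NH₃ = √(M_HF/M_NH₃) = √(20.01/17.03) = √1.175 = 1.084.
So the time for HF is 10.1 × 1.084 = 10.9 h.

10.9 h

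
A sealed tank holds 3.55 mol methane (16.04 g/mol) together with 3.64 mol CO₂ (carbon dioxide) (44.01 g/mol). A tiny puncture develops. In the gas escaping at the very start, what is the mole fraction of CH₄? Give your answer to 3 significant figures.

Effusion rate of each component ∝ n_i/√M_i (partial pressure × 1/√M).
Mole fraction of CH₄ in the effusate = (n_CH₄/√M_CH₄) / (n_CH₄/√M_CH₄ + n_CO₂/√M_CO₂)
= (3.55/√16.04) / (3.55/√16.04 + 3.64/√44.01) = 0.8864/(0.8864 + 0.5487) = 0.618.

0.618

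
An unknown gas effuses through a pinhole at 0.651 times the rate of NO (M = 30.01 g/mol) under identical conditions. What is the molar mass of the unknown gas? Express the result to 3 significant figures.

Graham's law gives rate_X/rate_NO = √(M_NO/M_X).
0.651 = √(30.01/M_X)
M_X = 30.01 / 0.651² = 30.01 / 0.4238 = 70.8 g/mol

70.8 g/mol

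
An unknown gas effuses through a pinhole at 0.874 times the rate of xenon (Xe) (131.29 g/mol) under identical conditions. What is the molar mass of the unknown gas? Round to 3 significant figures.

By Graham's law, rate_X/rate_Xe = √(M_Xe/M_X).
0.874 = √(131.29/M_X)
M_X = 131.29 / 0.874² = 131.29 / 0.7639 = 172 g/mol

172 g/mol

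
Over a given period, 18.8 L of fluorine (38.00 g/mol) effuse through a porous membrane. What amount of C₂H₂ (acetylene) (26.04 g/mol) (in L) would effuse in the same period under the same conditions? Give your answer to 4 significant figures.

Using Graham's law: rate_C₂H₂/rate_F₂ = √(M_F₂/M_C₂H₂) = √(38.00/26.04) = √1.459 = 1.208.
So the volume for C₂H₂ is 18.8 × 1.208 = 22.71 L.

22.71 L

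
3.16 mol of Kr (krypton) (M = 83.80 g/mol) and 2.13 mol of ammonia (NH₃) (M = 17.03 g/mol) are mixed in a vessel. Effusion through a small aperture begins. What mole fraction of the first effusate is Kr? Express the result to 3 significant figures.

The effusion rate of species i is ∝ p_i/√M_i ∝ n_i/√M_i.
x_Kr(eff) = (n_Kr/√M_Kr) / (n_Kr/√M_Kr + n_NH₃/√M_NH₃)
= (3.16/√83.80) / (3.16/√83.80 + 2.13/√17.03) = 0.3452/(0.3452 + 0.5161) = 0.401.

0.401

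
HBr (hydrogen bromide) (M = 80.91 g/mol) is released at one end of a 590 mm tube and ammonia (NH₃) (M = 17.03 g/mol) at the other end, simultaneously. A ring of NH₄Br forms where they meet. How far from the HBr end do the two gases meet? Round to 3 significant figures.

186 mm

In equal time, each gas travels a distance ∝ its rate ∝ 1/√M, so d_HBr/d_NH₃ = √(M_NH₃/M_HBr) = √(17.03/80.91) = 0.4588.
With d_HBr + d_NH₃ = 590 mm, d_NH₃ = 590/(1 + 0.4588) = 404.4 mm.
d_HBr = 590 − 404.4 = 186 mm.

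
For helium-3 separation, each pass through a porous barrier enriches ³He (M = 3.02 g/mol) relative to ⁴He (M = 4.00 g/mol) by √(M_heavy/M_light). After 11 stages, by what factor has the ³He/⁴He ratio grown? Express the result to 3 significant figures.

Each stage multiplies the ratio by α = √(4.00/3.02), so after 11 stages the overall factor is α^11 = (4.00/3.02)^(11/2).
= 1.32450^(11/2) = 4.69.

4.69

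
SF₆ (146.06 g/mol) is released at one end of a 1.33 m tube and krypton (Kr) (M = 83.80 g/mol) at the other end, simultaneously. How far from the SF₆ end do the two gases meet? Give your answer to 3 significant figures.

0.573 m

Graham's law gives d_SF₆/d_Kr = rate_SF₆/rate_Kr = √(M_Kr/M_SF₆) = √(83.80/146.06) = 0.7575.
With d_SF₆ + d_Kr = 1.33 m, d_Kr = 1.33/(1 + 0.7575) = 0.7568 m.
d_SF₆ = 1.33 − 0.7568 = 0.573 m.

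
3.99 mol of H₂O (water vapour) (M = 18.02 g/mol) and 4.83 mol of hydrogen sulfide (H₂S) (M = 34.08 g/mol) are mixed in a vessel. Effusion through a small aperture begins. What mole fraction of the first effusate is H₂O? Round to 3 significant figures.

Rate_i ∝ x_i/√M_i (Graham's law weighted by mole fraction), so the effusate composition follows n_i/√M_i.
So x_H₂O in the escaping gas = (n_H₂O/√M_H₂O) / Σ(n_i/√M_i)
= (3.99/√18.02) / (3.99/√18.02 + 4.83/√34.08) = 0.9399/(0.9399 + 0.8274) = 0.532.

0.532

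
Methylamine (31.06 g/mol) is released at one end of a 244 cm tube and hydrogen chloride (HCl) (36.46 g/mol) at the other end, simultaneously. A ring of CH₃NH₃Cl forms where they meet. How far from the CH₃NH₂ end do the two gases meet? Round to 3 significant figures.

Graham's law gives d_CH₃NH₂/d_HCl = rate_CH₃NH₂/rate_HCl = √(M_HCl/M_CH₃NH₂) = √(36.46/31.06) = 1.083.
With d_CH₃NH₂ + d_HCl = 244 cm, d_HCl = 244/(1 + 1.083) = 117.1 cm.
d_CH₃NH₂ = 244 − 117.1 = 127 cm.

127 cm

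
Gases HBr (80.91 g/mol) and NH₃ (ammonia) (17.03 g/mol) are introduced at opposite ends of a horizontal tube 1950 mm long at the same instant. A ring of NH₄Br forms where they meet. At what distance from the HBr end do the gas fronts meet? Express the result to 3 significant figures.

613 mm

The fronts meet when d_HBr + d_NH₃ = L with d_HBr/d_NH₃ = √(M_NH₃/M_HBr) (Graham's law). Here √(M_NH₃/M_HBr) = √(17.03/80.91) = 0.4588.
With d_HBr + d_NH₃ = 1950 mm, d_NH₃ = 1950/(1 + 0.4588) = 1337 mm.
d_HBr = 1950 − 1337 = 613 mm.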